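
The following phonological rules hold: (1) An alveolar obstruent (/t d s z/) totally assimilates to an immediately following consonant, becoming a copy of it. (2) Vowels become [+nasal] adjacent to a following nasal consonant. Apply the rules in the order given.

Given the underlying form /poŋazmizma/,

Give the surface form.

[põŋãmmĩmma]

Rule 1: /z/ before /m/ → [m] (total assimilation)
Rule 1: /z/ before /m/ → [m] (total assimilation)
After rule 1: poŋammimma
Rule 2: /o/ before nasal /ŋ/ → [õ]
Rule 2: /a/ before nasal /m/ → [ã]
Rule 2: /i/ before nasal /m/ → [ĩ]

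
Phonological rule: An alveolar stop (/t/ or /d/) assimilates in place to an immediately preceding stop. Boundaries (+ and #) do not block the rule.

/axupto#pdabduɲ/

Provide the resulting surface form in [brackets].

/t/ after /p/ (labial) → [p]
/d/ after /p/ (labial) → [b]
/d/ after /b/ (labial) → [b]

[axuppo#pbabbuɲ]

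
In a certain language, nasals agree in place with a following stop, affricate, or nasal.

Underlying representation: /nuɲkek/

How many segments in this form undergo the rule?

/ɲ/ before /k/ (velar) → [ŋ]
1 segment changes.

1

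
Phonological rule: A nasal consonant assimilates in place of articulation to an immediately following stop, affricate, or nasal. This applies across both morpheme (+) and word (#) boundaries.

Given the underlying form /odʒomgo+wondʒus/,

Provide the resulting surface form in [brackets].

/m/ before /g/ (velar) → [ŋ]
/n/ before /dʒ/ (palatal) → [ɲ]

[odʒoŋgo+woɲdʒus]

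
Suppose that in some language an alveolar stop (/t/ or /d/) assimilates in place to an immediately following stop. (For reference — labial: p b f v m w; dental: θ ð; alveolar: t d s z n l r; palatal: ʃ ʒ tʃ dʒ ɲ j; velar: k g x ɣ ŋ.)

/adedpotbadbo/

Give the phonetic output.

/d/ before /p/ (labial) → [b]
/t/ before /b/ (labial) → [p]
/d/ before /b/ (labial) → [b]

[adebpopbabbo]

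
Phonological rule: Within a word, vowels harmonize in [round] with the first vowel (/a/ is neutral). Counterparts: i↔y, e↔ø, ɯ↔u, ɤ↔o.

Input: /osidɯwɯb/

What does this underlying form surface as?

[osyduwub]

/i/ harmonizes with /o/ ([+round]) → [y]
/ɯ/ harmonizes with /o/ ([+round]) → [u]
/ɯ/ harmonizes with /o/ ([+round]) → [u]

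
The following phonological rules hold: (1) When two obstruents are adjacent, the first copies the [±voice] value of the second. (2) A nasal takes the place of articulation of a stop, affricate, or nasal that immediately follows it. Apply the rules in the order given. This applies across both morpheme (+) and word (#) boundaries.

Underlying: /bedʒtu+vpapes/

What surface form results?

[betʃtu+fpapes]

Rule 1: /dʒ/ before /t/ (voiceless) → [tʃ]
Rule 1: /v/ before /p/ (voiceless) → [f]
After rule 1: betʃtu+fpapes
Rule 2: no segment meets the rule's conditions; no change.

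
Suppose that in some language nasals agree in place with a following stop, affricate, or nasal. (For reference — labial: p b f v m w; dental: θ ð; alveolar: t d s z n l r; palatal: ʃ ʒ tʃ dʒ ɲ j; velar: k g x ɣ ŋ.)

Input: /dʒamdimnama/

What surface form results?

[dʒandinnama]

/m/ before /d/ (alveolar) → [n]
/m/ before /n/ (alveolar) → [n]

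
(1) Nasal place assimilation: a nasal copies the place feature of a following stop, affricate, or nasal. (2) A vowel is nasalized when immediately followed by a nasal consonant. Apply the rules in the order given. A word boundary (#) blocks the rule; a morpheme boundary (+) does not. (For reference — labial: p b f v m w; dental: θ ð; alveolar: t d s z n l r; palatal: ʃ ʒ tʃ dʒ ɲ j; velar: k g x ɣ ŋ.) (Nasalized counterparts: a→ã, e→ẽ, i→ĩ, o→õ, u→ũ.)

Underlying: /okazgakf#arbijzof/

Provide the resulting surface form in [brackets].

[okazgakf#arbijzof]

Rule 1: no segment meets the rule's conditions; no change.
After rule 1: okazgakf#arbijzof
Rule 2: no segment meets the rule's conditions; no change.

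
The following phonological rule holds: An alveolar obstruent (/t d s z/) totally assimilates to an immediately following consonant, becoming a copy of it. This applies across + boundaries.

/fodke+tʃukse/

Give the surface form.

[fokke+tʃukse]

/d/ before /k/ → [k] (total assimilation)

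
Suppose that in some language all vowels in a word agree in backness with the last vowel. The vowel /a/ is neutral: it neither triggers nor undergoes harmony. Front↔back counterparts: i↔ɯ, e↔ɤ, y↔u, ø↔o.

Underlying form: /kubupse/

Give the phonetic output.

[kybypse]

/u/ harmonizes with /e/ ([-back]) → [y]
/u/ harmonizes with /e/ ([-back]) → [y]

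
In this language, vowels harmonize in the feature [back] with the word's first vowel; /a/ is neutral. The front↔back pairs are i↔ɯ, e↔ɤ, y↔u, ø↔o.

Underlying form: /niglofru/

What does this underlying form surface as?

/o/ harmonizes with /i/ ([-back]) → [ø]
/u/ harmonizes with /i/ ([-back]) → [y]

[nigløfry]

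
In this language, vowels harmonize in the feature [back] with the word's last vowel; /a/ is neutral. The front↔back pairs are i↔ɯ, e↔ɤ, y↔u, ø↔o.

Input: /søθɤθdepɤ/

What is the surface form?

/ø/ harmonizes with /ɤ/ ([+back]) → [o]
/e/ harmonizes with /ɤ/ ([+back]) → [ɤ]

[soθɤθdɤpɤ]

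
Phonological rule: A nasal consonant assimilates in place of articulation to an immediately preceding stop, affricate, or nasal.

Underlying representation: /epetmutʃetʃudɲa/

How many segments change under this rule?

/m/ after /t/ (alveolar) → [n]
/ɲ/ after /d/ (alveolar) → [n]
2 segments change.

2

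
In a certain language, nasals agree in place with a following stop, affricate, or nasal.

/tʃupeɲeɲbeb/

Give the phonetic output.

/ɲ/ before /b/ (labial) → [m]

[tʃupeɲembeb]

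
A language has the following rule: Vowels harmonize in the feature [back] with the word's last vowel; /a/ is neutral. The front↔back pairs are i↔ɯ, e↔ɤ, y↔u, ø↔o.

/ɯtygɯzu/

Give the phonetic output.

/y/ harmonizes with /u/ ([+back]) → [u]

[ɯtugɯzu]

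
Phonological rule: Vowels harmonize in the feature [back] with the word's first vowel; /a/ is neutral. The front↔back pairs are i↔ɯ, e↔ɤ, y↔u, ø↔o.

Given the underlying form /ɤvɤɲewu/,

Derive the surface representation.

/e/ harmonizes with /ɤ/ ([+back]) → [ɤ]

[ɤvɤɲɤwu]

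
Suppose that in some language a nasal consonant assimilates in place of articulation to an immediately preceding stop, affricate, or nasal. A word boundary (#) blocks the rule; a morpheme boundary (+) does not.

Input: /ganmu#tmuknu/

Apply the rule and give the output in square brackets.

/m/ after /n/ (alveolar) → [n]
/m/ after /t/ (alveolar) → [n]
/n/ after /k/ (velar) → [ŋ]

[gannu#tnukŋu]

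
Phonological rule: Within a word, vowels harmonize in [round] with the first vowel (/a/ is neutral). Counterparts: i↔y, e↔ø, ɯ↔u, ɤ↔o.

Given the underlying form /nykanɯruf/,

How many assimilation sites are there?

/ɯ/ harmonizes with /y/ ([+round]) → [u]
1 segment changes.

1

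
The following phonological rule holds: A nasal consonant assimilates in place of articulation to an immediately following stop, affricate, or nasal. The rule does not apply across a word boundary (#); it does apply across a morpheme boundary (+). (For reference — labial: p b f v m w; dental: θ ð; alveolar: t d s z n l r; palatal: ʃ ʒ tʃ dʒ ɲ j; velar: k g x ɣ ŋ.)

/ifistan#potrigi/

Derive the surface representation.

no segment meets the rule's conditions; no change.

[ifistan#potrigi]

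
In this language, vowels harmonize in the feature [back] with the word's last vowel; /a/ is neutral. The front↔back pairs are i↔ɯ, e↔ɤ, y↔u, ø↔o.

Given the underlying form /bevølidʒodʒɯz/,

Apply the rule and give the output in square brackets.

/e/ harmonizes with /ɯ/ ([+back]) → [ɤ]
/ø/ harmonizes with /ɯ/ ([+back]) → [o]
/i/ harmonizes with /ɯ/ ([+back]) → [ɯ]

[bɤvolɯdʒodʒɯz]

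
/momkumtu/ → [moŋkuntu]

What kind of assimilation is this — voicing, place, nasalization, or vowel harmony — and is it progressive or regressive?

/m/→[ŋ] /m/→[n].
Each target copies a feature from the following segment, so the direction is regressive.

place assimilation, regressive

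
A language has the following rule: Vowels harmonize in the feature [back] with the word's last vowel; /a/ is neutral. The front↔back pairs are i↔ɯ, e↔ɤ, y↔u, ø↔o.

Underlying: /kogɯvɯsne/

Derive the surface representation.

[køgivisne]

/o/ harmonizes with /e/ ([-back]) → [ø]
/ɯ/ harmonizes with /e/ ([-back]) → [i]
/ɯ/ harmonizes with /e/ ([-back]) → [i]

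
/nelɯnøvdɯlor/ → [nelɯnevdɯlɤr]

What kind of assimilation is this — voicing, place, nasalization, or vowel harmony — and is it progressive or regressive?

/ø/→[e] /o/→[ɤ].
Vowels agree with the first vowel, so the harmony is progressive.

vowel harmony, progressive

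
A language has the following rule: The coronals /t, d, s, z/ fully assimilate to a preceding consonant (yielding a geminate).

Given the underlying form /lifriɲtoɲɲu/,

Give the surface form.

/t/ after /ɲ/ → [ɲ] (total assimilation)

[lifriɲɲoɲɲu]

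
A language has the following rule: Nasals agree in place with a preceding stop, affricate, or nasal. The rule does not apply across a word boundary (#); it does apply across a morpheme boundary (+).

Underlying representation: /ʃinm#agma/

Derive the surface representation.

/m/ after /n/ (alveolar) → [n]
/m/ after /g/ (velar) → [ŋ]

[ʃinn#agŋa]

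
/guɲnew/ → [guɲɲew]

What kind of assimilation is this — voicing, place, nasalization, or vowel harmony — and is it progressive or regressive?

/n/→[ɲ].
Each target copies a feature from the preceding segment, so the direction is progressive.

place assimilation, progressive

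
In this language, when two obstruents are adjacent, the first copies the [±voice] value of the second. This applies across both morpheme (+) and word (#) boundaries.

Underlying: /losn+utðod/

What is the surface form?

[losn+udðod]

/t/ before /ð/ (voiced) → [d]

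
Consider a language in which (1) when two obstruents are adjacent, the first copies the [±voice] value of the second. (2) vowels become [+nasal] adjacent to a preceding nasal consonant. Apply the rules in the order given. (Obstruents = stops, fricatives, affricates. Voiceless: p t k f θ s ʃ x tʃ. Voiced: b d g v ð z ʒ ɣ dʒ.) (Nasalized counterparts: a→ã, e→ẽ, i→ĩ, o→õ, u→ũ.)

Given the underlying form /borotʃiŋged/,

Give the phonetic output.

Rule 1: no segment meets the rule's conditions; no change.
After rule 1: borotʃiŋged
Rule 2: no segment meets the rule's conditions; no change.

[borotʃiŋged]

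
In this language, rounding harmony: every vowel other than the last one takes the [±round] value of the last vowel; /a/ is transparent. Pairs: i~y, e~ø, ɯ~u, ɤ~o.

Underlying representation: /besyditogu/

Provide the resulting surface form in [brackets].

/e/ harmonizes with /u/ ([+round]) → [ø]
/i/ harmonizes with /u/ ([+round]) → [y]

[bøsydytogu]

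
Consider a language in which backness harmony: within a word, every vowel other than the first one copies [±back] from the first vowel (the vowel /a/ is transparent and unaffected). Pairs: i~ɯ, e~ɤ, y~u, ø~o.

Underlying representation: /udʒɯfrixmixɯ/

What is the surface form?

[udʒɯfrɯxmɯxɯ]

/i/ harmonizes with /u/ ([+back]) → [ɯ]
/i/ harmonizes with /u/ ([+back]) → [ɯ]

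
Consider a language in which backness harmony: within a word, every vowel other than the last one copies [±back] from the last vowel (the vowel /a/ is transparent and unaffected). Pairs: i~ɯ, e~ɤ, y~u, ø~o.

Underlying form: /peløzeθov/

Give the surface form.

/e/ harmonizes with /o/ ([+back]) → [ɤ]
/ø/ harmonizes with /o/ ([+back]) → [o]
/e/ harmonizes with /o/ ([+back]) → [ɤ]

[pɤlozɤθov]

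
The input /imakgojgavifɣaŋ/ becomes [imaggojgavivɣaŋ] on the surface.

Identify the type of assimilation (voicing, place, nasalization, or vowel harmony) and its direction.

/k/→[g] /f/→[v].
Each target copies a feature from the following segment, so the direction is regressive.

voicing assimilation, regressive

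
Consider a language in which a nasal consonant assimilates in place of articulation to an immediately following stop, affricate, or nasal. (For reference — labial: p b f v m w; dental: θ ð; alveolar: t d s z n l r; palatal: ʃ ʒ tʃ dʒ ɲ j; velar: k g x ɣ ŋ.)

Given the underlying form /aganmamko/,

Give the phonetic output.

[agammaŋko]

/n/ before /m/ (labial) → [m]
/m/ before /k/ (velar) → [ŋ]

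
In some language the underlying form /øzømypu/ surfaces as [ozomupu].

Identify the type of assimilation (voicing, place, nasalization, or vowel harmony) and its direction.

/ø/→[o] /ø/→[o] /y/→[u].
Vowels agree with the last vowel, so the harmony is regressive.

vowel harmony, regressive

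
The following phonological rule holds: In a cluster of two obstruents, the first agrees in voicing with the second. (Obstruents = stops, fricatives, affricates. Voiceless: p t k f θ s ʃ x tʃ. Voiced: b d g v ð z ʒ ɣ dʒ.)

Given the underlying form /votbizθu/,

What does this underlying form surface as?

[vodbisθu]

/t/ before /b/ (voiced) → [d]
/z/ before /θ/ (voiceless) → [s]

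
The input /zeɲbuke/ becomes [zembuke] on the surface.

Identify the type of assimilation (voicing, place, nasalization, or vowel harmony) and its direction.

/ɲ/→[m].
Each target copies a feature from the following segment, so the direction is regressive.

place assimilation, regressive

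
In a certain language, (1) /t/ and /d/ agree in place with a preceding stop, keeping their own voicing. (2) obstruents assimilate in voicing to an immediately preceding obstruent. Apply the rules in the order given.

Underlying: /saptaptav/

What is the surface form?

[sappappav]

Rule 1: /t/ after /p/ (labial) → [p]
Rule 1: /t/ after /p/ (labial) → [p]
After rule 1: sappappav
Rule 2: no segment meets the rule's conditions; no change.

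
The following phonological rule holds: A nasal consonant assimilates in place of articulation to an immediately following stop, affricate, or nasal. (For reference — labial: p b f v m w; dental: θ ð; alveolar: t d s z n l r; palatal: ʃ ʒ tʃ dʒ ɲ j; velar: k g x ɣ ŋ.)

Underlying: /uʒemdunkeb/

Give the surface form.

[uʒenduŋkeb]

/m/ before /d/ (alveolar) → [n]
/n/ before /k/ (velar) → [ŋ]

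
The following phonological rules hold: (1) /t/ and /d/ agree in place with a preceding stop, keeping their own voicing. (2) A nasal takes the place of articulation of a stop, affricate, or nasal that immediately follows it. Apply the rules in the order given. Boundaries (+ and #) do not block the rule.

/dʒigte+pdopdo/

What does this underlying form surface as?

Rule 1: /t/ after /g/ (velar) → [k]
Rule 1: /d/ after /p/ (labial) → [b]
Rule 1: /d/ after /p/ (labial) → [b]
After rule 1: dʒigke+pbopbo
Rule 2: no segment meets the rule's conditions; no change.

[dʒigke+pbopbo]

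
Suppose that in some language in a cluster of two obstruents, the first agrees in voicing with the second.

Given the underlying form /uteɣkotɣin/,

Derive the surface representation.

/ɣ/ before /k/ (voiceless) → [x]
/t/ before /ɣ/ (voiced) → [d]

[utexkodɣin]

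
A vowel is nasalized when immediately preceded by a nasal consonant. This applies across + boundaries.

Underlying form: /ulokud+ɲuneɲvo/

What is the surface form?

/u/ after nasal /ɲ/ → [ũ]
/e/ after nasal /n/ → [ẽ]

[ulokud+ɲũnẽɲvo]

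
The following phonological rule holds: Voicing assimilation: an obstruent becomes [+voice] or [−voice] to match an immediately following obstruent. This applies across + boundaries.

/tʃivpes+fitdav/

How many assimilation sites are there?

2

/v/ before /p/ (voiceless) → [f]
/t/ before /d/ (voiced) → [d]
2 segments change.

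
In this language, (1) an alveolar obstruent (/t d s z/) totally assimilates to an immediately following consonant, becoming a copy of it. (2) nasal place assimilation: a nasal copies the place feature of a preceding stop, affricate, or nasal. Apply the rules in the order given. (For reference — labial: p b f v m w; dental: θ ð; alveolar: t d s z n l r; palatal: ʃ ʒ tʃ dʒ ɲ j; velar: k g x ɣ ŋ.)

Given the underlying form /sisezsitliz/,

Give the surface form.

Rule 1: /z/ before /s/ → [s] (total assimilation)
Rule 1: /t/ before /l/ → [l] (total assimilation)
After rule 1: sisessilliz
Rule 2: no segment meets the rule's conditions; no change.

[sisessilliz]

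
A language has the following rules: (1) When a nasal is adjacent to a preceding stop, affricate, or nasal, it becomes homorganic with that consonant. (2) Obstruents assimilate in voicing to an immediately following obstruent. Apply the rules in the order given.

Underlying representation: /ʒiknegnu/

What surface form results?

[ʒikŋegŋu]

Rule 1: /n/ after /k/ (velar) → [ŋ]
Rule 1: /n/ after /g/ (velar) → [ŋ]
After rule 1: ʒikŋegŋu
Rule 2: no segment meets the rule's conditions; no change.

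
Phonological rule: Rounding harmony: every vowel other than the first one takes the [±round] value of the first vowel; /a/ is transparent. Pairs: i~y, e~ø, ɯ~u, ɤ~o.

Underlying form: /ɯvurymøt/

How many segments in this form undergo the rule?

3

/u/ harmonizes with /ɯ/ ([-round]) → [ɯ]
/y/ harmonizes with /ɯ/ ([-round]) → [i]
/ø/ harmonizes with /ɯ/ ([-round]) → [e]
3 segments change.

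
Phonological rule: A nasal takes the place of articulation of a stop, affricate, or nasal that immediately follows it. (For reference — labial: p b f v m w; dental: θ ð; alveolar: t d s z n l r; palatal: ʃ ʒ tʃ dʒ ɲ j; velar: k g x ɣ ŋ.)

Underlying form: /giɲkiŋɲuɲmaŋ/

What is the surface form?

/ɲ/ before /k/ (velar) → [ŋ]
/ŋ/ before /ɲ/ (palatal) → [ɲ]
/ɲ/ before /m/ (labial) → [m]

[giŋkiɲɲummaŋ]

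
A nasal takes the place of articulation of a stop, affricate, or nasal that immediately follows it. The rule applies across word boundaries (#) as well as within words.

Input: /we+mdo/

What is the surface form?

[we+ndo]

/m/ before /d/ (alveolar) → [n]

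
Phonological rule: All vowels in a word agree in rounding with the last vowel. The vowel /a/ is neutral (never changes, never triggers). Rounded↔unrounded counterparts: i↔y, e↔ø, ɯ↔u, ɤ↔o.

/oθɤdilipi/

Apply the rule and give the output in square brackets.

/o/ harmonizes with /i/ ([-round]) → [ɤ]

[ɤθɤdilipi]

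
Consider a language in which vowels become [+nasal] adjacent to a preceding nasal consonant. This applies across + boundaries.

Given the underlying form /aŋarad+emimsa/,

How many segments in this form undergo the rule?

/a/ after nasal /ŋ/ → [ã]
/i/ after nasal /m/ → [ĩ]
2 segments change.

2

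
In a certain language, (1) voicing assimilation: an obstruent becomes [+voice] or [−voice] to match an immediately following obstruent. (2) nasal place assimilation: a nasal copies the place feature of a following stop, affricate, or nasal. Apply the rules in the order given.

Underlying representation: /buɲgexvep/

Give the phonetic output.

Rule 1: /x/ before /v/ (voiced) → [ɣ]
After rule 1: buɲgeɣvep
Rule 2: /ɲ/ before /g/ (velar) → [ŋ]

[buŋgeɣvep]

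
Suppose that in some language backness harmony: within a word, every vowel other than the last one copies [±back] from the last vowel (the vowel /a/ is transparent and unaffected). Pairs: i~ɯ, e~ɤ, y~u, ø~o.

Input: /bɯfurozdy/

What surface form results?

/ɯ/ harmonizes with /y/ ([-back]) → [i]
/u/ harmonizes with /y/ ([-back]) → [y]
/o/ harmonizes with /y/ ([-back]) → [ø]

[bifyrøzdy]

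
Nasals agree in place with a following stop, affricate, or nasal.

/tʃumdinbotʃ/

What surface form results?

/m/ before /d/ (alveolar) → [n]
/n/ before /b/ (labial) → [m]

[tʃundimbotʃ]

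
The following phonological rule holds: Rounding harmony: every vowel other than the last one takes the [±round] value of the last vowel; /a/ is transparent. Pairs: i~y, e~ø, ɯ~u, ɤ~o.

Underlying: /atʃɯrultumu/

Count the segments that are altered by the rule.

1

/ɯ/ harmonizes with /u/ ([+round]) → [u]
1 segment changes.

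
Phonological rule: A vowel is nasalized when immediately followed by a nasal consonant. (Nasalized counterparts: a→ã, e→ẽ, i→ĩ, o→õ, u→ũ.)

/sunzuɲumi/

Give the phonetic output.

/u/ before nasal /n/ → [ũ]
/u/ before nasal /ɲ/ → [ũ]
/u/ before nasal /m/ → [ũ]

[sũnzũɲũmi]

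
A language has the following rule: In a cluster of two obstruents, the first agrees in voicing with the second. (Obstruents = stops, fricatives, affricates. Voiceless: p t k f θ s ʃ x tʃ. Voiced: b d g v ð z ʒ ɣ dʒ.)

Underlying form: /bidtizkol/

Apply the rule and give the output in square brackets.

[bittiskol]

/d/ before /t/ (voiceless) → [t]
/z/ before /k/ (voiceless) → [s]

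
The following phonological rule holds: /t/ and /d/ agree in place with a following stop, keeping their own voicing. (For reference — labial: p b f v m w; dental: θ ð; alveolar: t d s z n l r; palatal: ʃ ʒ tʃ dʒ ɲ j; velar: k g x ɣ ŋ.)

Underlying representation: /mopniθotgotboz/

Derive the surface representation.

[mopniθokgopboz]

/t/ before /g/ (velar) → [k]
/t/ before /b/ (labial) → [p]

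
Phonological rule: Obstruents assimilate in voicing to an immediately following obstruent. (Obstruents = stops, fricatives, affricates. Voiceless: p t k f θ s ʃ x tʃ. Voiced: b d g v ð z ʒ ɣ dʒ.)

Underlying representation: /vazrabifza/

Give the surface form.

[vazrabivza]

/f/ before /z/ (voiced) → [v]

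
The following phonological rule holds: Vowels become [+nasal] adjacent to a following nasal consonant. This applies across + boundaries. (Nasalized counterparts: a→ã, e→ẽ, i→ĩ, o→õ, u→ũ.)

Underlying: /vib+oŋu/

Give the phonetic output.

/o/ before nasal /ŋ/ → [õ]

[vib+õŋu]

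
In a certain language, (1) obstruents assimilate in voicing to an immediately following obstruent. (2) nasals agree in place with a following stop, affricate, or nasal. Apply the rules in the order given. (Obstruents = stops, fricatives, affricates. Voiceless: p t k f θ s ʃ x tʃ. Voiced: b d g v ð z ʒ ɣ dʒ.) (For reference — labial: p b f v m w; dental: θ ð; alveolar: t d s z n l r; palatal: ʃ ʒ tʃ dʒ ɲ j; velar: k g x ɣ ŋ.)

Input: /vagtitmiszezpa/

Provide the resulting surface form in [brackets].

[vaktitmizzespa]

Rule 1: /g/ before /t/ (voiceless) → [k]
Rule 1: /s/ before /z/ (voiced) → [z]
Rule 1: /z/ before /p/ (voiceless) → [s]
After rule 1: vaktitmizzespa
Rule 2: no segment meets the rule's conditions; no change.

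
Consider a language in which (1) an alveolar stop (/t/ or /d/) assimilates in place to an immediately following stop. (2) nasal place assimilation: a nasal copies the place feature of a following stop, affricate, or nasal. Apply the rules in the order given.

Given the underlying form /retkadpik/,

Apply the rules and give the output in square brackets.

Rule 1: /t/ before /k/ (velar) → [k]
Rule 1: /d/ before /p/ (labial) → [b]
After rule 1: rekkabpik
Rule 2: no segment meets the rule's conditions; no change.

[rekkabpik]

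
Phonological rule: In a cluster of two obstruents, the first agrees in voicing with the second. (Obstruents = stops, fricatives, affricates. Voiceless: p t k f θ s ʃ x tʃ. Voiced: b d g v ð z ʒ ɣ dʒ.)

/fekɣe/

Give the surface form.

[fegɣe]

/k/ before /ɣ/ (voiced) → [g]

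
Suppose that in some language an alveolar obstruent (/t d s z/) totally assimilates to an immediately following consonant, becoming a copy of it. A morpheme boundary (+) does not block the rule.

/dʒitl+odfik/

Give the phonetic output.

[dʒill+offik]

/t/ before /l/ → [l] (total assimilation)
/d/ before /f/ → [f] (total assimilation)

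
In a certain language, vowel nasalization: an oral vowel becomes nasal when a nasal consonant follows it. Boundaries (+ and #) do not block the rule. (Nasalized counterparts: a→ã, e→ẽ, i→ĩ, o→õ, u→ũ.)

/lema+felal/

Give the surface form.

/e/ before nasal /m/ → [ẽ]

[lẽma+felal]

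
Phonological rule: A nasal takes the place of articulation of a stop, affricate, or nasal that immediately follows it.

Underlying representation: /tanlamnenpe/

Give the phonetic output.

/m/ before /n/ (alveolar) → [n]
/n/ before /p/ (labial) → [m]

[tanlannempe]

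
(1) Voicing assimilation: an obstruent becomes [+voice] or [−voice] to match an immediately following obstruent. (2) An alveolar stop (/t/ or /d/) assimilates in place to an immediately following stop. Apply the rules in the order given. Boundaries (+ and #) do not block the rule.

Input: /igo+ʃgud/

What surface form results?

[igo+ʒgud]

Rule 1: /ʃ/ before /g/ (voiced) → [ʒ]
After rule 1: igo+ʒgud
Rule 2: no segment meets the rule's conditions; no change.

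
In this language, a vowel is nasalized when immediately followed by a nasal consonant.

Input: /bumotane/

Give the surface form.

/u/ before nasal /m/ → [ũ]
/a/ before nasal /n/ → [ã]

[bũmotãne]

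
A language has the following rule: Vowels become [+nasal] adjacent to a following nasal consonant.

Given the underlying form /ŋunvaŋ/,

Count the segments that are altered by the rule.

2

/u/ before nasal /n/ → [ũ]
/a/ before nasal /ŋ/ → [ã]
2 segments change.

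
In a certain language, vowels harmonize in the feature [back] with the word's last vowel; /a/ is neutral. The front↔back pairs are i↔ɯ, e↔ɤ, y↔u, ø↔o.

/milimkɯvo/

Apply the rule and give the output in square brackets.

/i/ harmonizes with /o/ ([+back]) → [ɯ]
/i/ harmonizes with /o/ ([+back]) → [ɯ]

[mɯlɯmkɯvo]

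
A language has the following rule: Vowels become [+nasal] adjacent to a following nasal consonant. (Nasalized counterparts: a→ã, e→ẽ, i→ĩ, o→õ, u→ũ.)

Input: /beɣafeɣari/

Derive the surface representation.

[beɣafeɣari]

no segment meets the rule's conditions; no change.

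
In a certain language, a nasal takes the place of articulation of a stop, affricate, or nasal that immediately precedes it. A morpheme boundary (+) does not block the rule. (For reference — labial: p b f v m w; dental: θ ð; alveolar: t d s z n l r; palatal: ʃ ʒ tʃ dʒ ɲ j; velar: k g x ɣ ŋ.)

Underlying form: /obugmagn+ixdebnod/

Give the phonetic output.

/m/ after /g/ (velar) → [ŋ]
/n/ after /g/ (velar) → [ŋ]
/n/ after /b/ (labial) → [m]

[obugŋagŋ+ixdebmod]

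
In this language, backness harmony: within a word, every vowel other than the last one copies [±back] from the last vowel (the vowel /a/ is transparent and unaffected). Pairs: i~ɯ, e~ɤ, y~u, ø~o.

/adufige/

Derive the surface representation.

/u/ harmonizes with /e/ ([-back]) → [y]

[adyfige]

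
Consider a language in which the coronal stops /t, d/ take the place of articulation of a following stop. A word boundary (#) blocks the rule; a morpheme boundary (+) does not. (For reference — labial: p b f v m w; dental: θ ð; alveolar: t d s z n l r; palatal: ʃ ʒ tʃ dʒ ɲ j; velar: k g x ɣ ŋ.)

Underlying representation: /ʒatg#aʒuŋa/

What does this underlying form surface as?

/t/ before /g/ (velar) → [k]

[ʒakg#aʒuŋa]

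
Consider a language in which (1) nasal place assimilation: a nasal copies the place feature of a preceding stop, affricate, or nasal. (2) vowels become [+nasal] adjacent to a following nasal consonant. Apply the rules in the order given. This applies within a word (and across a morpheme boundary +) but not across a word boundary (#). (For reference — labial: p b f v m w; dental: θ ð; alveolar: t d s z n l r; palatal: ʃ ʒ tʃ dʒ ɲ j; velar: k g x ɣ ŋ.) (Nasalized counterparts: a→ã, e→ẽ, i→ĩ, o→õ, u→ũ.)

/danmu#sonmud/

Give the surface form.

[dãnnu#sõnnud]

Rule 1: /m/ after /n/ (alveolar) → [n]
Rule 1: /m/ after /n/ (alveolar) → [n]
After rule 1: dannu#sonnud
Rule 2: /a/ before nasal /n/ → [ã]
Rule 2: /o/ before nasal /n/ → [õ]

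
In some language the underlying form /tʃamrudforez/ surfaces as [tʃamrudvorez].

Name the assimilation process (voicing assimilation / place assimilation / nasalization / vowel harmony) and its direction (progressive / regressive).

voicing assimilation, progressive

/f/→[v].
Each target copies a feature from the preceding segment, so the direction is progressive.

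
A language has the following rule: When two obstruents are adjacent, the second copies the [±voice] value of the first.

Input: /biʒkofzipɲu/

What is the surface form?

/k/ after /ʒ/ (voiced) → [g]
/z/ after /f/ (voiceless) → [s]

[biʒgofsipɲu]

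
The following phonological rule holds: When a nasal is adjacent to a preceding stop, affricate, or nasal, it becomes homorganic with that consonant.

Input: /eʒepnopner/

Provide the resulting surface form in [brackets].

[eʒepmopmer]

/n/ after /p/ (labial) → [m]
/n/ after /p/ (labial) → [m]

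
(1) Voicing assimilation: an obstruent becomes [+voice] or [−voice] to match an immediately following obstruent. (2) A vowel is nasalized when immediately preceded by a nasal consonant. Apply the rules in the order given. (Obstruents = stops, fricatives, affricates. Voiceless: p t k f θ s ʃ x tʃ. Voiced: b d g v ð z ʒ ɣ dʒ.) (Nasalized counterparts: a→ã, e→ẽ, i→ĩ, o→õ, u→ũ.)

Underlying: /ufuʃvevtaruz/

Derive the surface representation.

Rule 1: /ʃ/ before /v/ (voiced) → [ʒ]
Rule 1: /v/ before /t/ (voiceless) → [f]
After rule 1: ufuʒveftaruz
Rule 2: no segment meets the rule's conditions; no change.

[ufuʒveftaruz]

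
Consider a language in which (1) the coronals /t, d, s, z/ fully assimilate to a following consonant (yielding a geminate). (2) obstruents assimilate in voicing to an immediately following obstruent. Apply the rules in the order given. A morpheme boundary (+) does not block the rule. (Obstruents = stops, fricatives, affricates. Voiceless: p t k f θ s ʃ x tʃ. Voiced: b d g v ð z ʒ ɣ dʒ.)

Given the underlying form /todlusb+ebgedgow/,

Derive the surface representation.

[tollubb+ebgeggow]

Rule 1: /d/ before /l/ → [l] (total assimilation)
Rule 1: /s/ before /b/ → [b] (total assimilation)
Rule 1: /d/ before /g/ → [g] (total assimilation)
After rule 1: tollubb+ebgeggow
Rule 2: no segment meets the rule's conditions; no change.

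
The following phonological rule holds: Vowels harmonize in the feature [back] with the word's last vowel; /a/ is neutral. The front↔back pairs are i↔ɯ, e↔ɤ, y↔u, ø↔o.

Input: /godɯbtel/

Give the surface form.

/o/ harmonizes with /e/ ([-back]) → [ø]
/ɯ/ harmonizes with /e/ ([-back]) → [i]

[gødibtel]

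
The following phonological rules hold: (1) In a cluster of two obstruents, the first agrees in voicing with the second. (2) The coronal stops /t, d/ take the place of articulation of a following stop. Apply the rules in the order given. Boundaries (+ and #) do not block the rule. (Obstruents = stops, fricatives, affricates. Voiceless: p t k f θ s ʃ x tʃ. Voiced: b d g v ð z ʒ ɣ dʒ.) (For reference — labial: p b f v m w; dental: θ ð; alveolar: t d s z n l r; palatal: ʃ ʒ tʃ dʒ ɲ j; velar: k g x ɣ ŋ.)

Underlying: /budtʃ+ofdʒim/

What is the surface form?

Rule 1: /d/ before /tʃ/ (voiceless) → [t]
Rule 1: /f/ before /dʒ/ (voiced) → [v]
After rule 1: buttʃ+ovdʒim
Rule 2: no segment meets the rule's conditions; no change.

[buttʃ+ovdʒim]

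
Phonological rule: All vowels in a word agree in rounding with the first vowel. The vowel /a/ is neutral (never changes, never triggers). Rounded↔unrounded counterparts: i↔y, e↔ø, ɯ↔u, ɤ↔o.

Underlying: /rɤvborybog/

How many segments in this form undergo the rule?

/o/ harmonizes with /ɤ/ ([-round]) → [ɤ]
/y/ harmonizes with /ɤ/ ([-round]) → [i]
/o/ harmonizes with /ɤ/ ([-round]) → [ɤ]
3 segments change.

3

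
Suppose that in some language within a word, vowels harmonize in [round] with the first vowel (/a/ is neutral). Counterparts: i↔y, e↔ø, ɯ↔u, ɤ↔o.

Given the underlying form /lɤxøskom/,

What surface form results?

/ø/ harmonizes with /ɤ/ ([-round]) → [e]
/o/ harmonizes with /ɤ/ ([-round]) → [ɤ]

[lɤxeskɤm]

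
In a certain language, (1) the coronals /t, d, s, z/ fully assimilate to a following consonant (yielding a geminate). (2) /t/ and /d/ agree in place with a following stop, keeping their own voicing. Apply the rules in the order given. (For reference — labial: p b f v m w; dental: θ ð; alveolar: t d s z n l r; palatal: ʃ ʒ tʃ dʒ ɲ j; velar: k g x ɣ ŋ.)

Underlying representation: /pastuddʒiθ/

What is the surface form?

[pattudʒdʒiθ]

Rule 1: /s/ before /t/ → [t] (total assimilation)
Rule 1: /d/ before /dʒ/ → [dʒ] (total assimilation)
After rule 1: pattudʒdʒiθ
Rule 2: no segment meets the rule's conditions; no change.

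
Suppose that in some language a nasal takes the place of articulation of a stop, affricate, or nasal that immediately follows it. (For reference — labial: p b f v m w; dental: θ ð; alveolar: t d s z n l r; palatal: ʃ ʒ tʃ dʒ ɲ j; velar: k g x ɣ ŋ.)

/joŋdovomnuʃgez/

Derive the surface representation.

[jondovonnuʃgez]

/ŋ/ before /d/ (alveolar) → [n]
/m/ before /n/ (alveolar) → [n]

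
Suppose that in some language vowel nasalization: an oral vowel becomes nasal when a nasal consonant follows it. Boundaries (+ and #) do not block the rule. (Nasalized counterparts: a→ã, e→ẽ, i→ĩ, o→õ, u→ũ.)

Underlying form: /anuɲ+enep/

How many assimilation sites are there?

/a/ before nasal /n/ → [ã]
/u/ before nasal /ɲ/ → [ũ]
/e/ before nasal /n/ → [ẽ]
3 segments change.

3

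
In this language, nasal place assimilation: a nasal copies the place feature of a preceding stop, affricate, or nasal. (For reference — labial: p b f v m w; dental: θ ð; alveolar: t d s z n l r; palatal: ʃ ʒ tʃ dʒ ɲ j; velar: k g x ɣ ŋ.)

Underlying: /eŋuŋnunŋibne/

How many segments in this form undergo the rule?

3

/n/ after /ŋ/ (velar) → [ŋ]
/ŋ/ after /n/ (alveolar) → [n]
/n/ after /b/ (labial) → [m]
3 segments change.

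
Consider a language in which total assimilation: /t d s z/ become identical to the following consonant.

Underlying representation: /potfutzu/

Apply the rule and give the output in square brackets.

[poffuzzu]

/t/ before /f/ → [f] (total assimilation)
/t/ before /z/ → [z] (total assimilation)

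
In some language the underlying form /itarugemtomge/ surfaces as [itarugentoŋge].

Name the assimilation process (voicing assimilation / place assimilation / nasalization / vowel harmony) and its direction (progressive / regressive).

/m/→[n] /m/→[ŋ].
Each target copies a feature from the following segment, so the direction is regressive.

place assimilation, regressive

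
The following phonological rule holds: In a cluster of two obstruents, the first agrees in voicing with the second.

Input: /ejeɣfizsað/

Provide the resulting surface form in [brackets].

[ejexfissað]

/ɣ/ before /f/ (voiceless) → [x]
/z/ before /s/ (voiceless) → [s]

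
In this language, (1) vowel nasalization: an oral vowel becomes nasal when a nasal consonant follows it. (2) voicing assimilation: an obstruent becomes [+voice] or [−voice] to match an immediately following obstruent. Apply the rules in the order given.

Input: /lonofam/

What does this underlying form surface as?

Rule 1: /o/ before nasal /n/ → [õ]
Rule 1: /a/ before nasal /m/ → [ã]
After rule 1: lõnofãm
Rule 2: no segment meets the rule's conditions; no change.

[lõnofãm]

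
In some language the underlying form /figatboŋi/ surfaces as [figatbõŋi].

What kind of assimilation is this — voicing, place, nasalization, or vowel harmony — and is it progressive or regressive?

nasalization, regressive

/o/→[õ].
Each target copies a feature from the following segment, so the direction is regressive.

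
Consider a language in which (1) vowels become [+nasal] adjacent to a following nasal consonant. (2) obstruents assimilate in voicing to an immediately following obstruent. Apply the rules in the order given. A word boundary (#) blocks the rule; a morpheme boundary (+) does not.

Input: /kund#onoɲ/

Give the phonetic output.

Rule 1: /u/ before nasal /n/ → [ũ]
Rule 1: /o/ before nasal /n/ → [õ]
Rule 1: /o/ before nasal /ɲ/ → [õ]
After rule 1: kũnd#õnõɲ
Rule 2: no segment meets the rule's conditions; no change.

[kũnd#õnõɲ]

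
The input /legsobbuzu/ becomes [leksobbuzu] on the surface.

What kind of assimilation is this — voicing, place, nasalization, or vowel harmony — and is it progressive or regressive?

voicing assimilation, regressive

/g/→[k].
Each target copies a feature from the following segment, so the direction is regressive.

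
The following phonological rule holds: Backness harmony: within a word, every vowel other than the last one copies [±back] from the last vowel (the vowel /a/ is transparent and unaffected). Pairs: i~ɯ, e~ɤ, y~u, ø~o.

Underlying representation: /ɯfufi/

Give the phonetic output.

/ɯ/ harmonizes with /i/ ([-back]) → [i]
/u/ harmonizes with /i/ ([-back]) → [y]

[ifyfi]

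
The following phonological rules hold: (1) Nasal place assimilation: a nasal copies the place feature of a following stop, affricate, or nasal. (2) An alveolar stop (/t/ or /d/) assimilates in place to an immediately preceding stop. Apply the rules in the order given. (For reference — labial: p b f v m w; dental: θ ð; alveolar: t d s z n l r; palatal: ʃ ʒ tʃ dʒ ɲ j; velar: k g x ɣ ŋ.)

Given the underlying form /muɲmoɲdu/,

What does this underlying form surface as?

[mummondu]

Rule 1: /ɲ/ before /m/ (labial) → [m]
Rule 1: /ɲ/ before /d/ (alveolar) → [n]
After rule 1: mummondu
Rule 2: no segment meets the rule's conditions; no change.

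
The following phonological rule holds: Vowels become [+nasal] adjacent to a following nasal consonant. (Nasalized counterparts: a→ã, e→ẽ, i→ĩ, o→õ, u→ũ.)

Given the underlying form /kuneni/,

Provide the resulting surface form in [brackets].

/u/ before nasal /n/ → [ũ]
/e/ before nasal /n/ → [ẽ]

[kũnẽni]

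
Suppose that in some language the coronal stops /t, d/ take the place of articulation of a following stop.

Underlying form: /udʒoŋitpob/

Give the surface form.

/t/ before /p/ (labial) → [p]

[udʒoŋippob]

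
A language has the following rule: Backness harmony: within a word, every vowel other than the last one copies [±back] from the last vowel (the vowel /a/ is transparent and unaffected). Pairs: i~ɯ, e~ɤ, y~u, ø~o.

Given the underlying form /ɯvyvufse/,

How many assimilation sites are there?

/ɯ/ harmonizes with /e/ ([-back]) → [i]
/u/ harmonizes with /e/ ([-back]) → [y]
2 segments change.

2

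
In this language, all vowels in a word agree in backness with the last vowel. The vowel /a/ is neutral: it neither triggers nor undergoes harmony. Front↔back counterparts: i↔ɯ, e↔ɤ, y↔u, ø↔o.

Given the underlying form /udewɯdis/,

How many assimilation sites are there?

/u/ harmonizes with /i/ ([-back]) → [y]
/ɯ/ harmonizes with /i/ ([-back]) → [i]
2 segments change.

2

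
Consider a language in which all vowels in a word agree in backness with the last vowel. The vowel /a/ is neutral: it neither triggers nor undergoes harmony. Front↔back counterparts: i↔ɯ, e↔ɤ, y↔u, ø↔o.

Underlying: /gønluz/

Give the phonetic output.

/ø/ harmonizes with /u/ ([+back]) → [o]

[gonluz]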